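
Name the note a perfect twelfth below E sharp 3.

The twelfth's letter: E down five letter names plus an octave → A.
A perfect twelfth is 19 semitones; 19 semitones down from E#3 gives A#1.

A sharp 1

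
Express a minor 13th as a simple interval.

Take out an octave (7 from the number): 13 − 7 = 6.
Quality carries through unchanged, so the simple form is a minor sixth.

m6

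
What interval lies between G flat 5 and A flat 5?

G to A spans two letter names (G-A), so the interval is some kind of second.
The major second spans 2 semitones, and Gb5 to Ab5 is exactly 2 semitones — so this is a major second.

major second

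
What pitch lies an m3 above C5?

The third takes the letter from C up to E.
Moving 3 semitones up from C5 (the size of a minor third) reaches Eb5.

Eb5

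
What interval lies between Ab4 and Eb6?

P12

A to E spans five letter names (A-B-C-D-E), plus an octave: a twelfth.
Counting semitones, Ab4→Eb6 is 19, which is the perfect twelfth.
(Equivalently, a compound perfect fifth: a perfect fifth plus an octave.)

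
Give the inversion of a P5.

perfect fourth

The rule of nine gives the new number: 9 − 5 = 4, so a fifth becomes a fourth.
And perfect stays perfect under inversion, so we get a perfect fourth.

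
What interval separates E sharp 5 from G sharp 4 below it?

Descending from E#5 to G#4 is the same interval as ascending G#4 to E#5.
G to E spans six letter names (G-A-B-C-D-E): a sixth.
Counting semitones, G#4→E#5 is 9, which is the major sixth.

M6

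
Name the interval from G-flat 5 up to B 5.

G to B spans three letter names (G-A-B) — that makes it a third of some quality.
A major third would be 4 semitones; Gb5 to B5 is 5, one semitone wider, so the interval is augmented.

augmented 3rd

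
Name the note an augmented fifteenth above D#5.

For a fifteenth the letter name doesn't change: still D, two octaves up.
An augmented fifteenth is 25 semitones; 25 semitones up from D#5 gives D##7.

D##7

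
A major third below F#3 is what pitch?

D3

Counting three letter names down from F lands on D.
Moving 4 semitones down from F#3 (the size of a major third) reaches D3.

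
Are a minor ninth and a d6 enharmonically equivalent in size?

No

A minor ninth spans 13 semitones; a diminished sixth spans 7 semitones. They differ by 6.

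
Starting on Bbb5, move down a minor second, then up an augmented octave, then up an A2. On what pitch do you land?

B#6

A minor second down from Bbb5 is Ab5.
Up an augmented octave from Ab5: A6 (13 semitones up).
A6 up an augmented second → B#6 (3 semitones).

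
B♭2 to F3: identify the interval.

P5

B to F spans five letter names (B-C-D-E-F): a fifth.
The perfect fifth spans 7 semitones, and Bb2 to F3 is exactly 7 semitones — so this is a perfect fifth.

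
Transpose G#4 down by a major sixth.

B3

The sixth takes the letter from G down to B.
A major sixth is 9 semitones; 9 semitones down from G#4 gives B3.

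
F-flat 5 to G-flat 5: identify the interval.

F to G spans two letter names (F-G), so the interval is some kind of second.
Fb5 to Gb5 is 2 semitones, matching the major second exactly, so the quality is major.

major second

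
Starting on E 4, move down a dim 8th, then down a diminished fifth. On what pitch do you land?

A diminished octave down from E4 is E#3.
A diminished fifth down from E#3 is A##2.

A double-sharp 2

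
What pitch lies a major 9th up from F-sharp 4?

Counting two letter names plus an octave up from F lands on G.
Moving 14 semitones up from F#4 (the size of a major ninth) reaches G#5.

G-sharp 5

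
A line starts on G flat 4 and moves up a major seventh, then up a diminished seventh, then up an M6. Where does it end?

C flat 7

Up a major seventh from Gb4: F5 (11 semitones up).
Up a diminished seventh from F5: Ebb6 (9 semitones up).
Up a major sixth from Ebb6: Cb7 (9 semitones up).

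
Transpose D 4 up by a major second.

Two letter names up from D: E.
Moving 2 semitones up from D4 (the size of a major second) reaches E4.

E 4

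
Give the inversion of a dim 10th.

augmented sixth

First reduce the compound diminished tenth to its simple form, a diminished third.
The rule of nine gives the new number: 9 − 3 = 6, so a third becomes a sixth.
And diminished becomes augmented under inversion, so we get an augmented sixth.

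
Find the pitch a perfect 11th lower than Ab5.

Eb4

The eleventh's letter: A down four letter names plus an octave → E.
Moving 17 semitones down from Ab5 (the size of a perfect eleventh) reaches Eb4.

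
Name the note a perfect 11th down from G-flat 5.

D-flat 4

Four letters down from G (plus an octave) reaches D.
Moving 17 semitones down from Gb5 (the size of a perfect eleventh) reaches Db4.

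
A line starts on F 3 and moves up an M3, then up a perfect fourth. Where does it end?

D 4

Up a major third from F3: A3 (4 semitones up).
A3 up a perfect fourth → D4 (5 semitones).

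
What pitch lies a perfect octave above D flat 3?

D flat 4

For an octave the letter name doesn't change: still D, an octave up.
A perfect octave spans 12 semitones, so from Db3 the target pitch is Db4.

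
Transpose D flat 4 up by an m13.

The thirteenth's letter: D up six letter names plus an octave → B.
A minor thirteenth spans 20 semitones, so from Db4 the target pitch is Bbb5.

B double-flat 5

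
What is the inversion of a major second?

m7

Interval numbers invert to sum to nine: 2 + 7 = 9, so a second inverts to a seventh.
The quality also flips — major becomes minor — giving a minor seventh.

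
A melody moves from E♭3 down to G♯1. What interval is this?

Descending from Eb3 to G#1 is the same interval as ascending G#1 to Eb3.
G to E spans six letter names (G-A-B-C-D-E), plus an octave, so the interval is some kind of thirteenth.
A major thirteenth would be 21 semitones; G#1 to Eb3 is 19, two semitones narrower, so the interval is diminished.
(Equivalently, a compound diminished sixth: a diminished sixth plus an octave.)

diminished thirteenth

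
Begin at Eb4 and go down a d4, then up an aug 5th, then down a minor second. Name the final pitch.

E##4

A diminished fourth down from Eb4 is B3.
B3 up an augmented fifth → F##4 (8 semitones).
A minor second down from F##4 is E##4.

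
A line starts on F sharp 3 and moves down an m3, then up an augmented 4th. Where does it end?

Down a minor third from F#3: D#3 (3 semitones down).
D#3 up an augmented fourth → G##3 (6 semitones).

G double-sharp 3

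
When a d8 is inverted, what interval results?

Inverted interval numbers add to nine, so an octave pairs with a unison (8 + 1 = 9).
Quality inverts too: diminished becomes augmented. That makes the inversion an augmented unison.

A1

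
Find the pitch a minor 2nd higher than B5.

C6

The second takes the letter from B up to C.
A minor second spans 1 semitone, so from B5 the target pitch is C6.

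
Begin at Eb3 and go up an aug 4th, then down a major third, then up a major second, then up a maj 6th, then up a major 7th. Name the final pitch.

D#5

An augmented fourth up from Eb3 is A3.
A3 down a major third → F3 (4 semitones).
A major second up from F3 is G3.
A major sixth up from G3 is E4.
Up a major seventh from E4: D#5 (11 semitones up).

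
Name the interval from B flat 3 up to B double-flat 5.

B to B is the same letter name, plus 2 octaves, so the interval is some kind of fifteenth.
Bb3 to Bbb5 spans 23 semitones — one semitone narrower than the perfect fifteenth (24) — giving a diminished fifteenth.
(Equivalently, a compound diminished octave: a diminished octave plus an octave.)

d15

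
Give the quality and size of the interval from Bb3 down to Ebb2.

Descending from Bb3 to Ebb2 is the same interval as ascending Ebb2 to Bb3.
E to B spans five letter names (E-F-G-A-B), plus an octave — that makes it a twelfth of some quality.
A perfect twelfth would be 19 semitones; Ebb2 to Bb3 is 20, one semitone wider, so the interval is augmented.
(Equivalently, a compound augmented fifth: an augmented fifth plus an octave.)

augmented twelfth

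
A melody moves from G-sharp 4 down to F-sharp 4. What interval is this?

Descending from G#4 to F#4 is the same interval as ascending F#4 to G#4.
F to G spans two letter names (F-G), so the interval is some kind of second.
F#4 to G#4 is 2 semitones, matching the major second exactly, so the quality is major.

major second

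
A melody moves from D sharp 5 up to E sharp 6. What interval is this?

M9

D to E spans two letter names (D-E), plus an octave: a ninth.
D#5 to E#6 is 14 semitones, matching the major ninth exactly, so the quality is major.
(Equivalently, a compound major second: a major second plus an octave.)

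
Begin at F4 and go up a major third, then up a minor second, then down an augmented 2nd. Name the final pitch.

A major third up from F4 is A4.
Up a minor second from A4: Bb4 (1 semitone up).
Bb4 down an augmented second → Abb4 (3 semitones).

Abb4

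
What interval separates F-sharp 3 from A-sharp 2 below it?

minor sixth

Descending from F#3 to A#2 is the same interval as ascending A#2 to F#3.
A to F spans six letter names (A-B-C-D-E-F): a sixth.
A major sixth would be 9 semitones, but A#2 to F#3 is 8 — one semitone narrower, making it a minor sixth.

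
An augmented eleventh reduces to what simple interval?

augmented fourth

Take out an octave (7 from the number): 11 − 7 = 4.
Quality carries through unchanged, so the simple form is an augmented fourth.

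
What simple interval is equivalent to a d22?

Subtracting seven from the interval number removes an octave: 22 − 14 = 8.
So a diminished twenty-second is 2 octaves plus a diminished octave. The quality is unchanged.

d8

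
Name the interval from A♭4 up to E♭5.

perfect fifth

A to E spans five letter names (A-B-C-D-E): a fifth.
The perfect fifth spans 7 semitones, and Ab4 to Eb5 is exactly 7 semitones — so this is a perfect fifth.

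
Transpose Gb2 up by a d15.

The letter stays G (same as the start), shifted two octaves up.
A diminished fifteenth spans 23 semitones, so from Gb2 the target pitch is Gbb4.

Gbb4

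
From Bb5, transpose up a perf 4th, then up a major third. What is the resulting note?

G6

A perfect fourth up from Bb5 is Eb6.
Up a major third from Eb6: G6 (4 semitones up).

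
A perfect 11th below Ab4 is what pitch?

Eb3

Counting four letter names plus an octave down from A lands on E.
A perfect eleventh is 17 semitones; 17 semitones down from Ab4 gives Eb3.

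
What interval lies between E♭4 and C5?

major 6th

E to C spans six letter names (E-F-G-A-B-C): a sixth.
The major sixth spans 9 semitones, and Eb4 to C5 is exactly 9 semitones — so this is a major sixth.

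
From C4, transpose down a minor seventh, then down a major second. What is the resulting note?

C3

Down a minor seventh from C4: D3 (10 semitones down).
D3 down a major second → C3 (2 semitones).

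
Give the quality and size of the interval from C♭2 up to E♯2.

AA3

C to E spans three letter names (C-D-E) — that makes it a third of some quality.
A major third would be 4 semitones; Cb2 to E#2 is 6, two semitones wider, so the interval is doubly augmented.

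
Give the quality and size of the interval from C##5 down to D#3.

Descending from C##5 to D#3 is the same interval as ascending D#3 to C##5.
D to C spans seven letter names (D-E-F-G-A-B-C), plus an octave, so the interval is some kind of fourteenth.
D#3 to C##5 is 23 semitones, matching the major fourteenth exactly, so the quality is major.
(Equivalently, a compound major seventh: a major seventh plus an octave.)

major fourteenth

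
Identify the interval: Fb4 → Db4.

Descending from Fb4 to Db4 is the same interval as ascending Db4 to Fb4.
D to F spans three letter names (D-E-F), so the interval is some kind of third.
A major third would be 4 semitones, but Db4 to Fb4 is 3 — one semitone narrower, making it a minor third.

minor third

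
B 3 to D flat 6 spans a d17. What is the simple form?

Subtracting seven from the interval number removes an octave: 17 − 14 = 3.
Quality carries through unchanged, so the simple form is a diminished third.

d3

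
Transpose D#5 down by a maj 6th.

Counting six letter names down from D lands on F.
Moving 9 semitones down from D#5 (the size of a major sixth) reaches F#4.

F#4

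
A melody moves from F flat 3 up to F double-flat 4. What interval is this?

d8

F to F is the same letter name, plus an octave — that makes it an octave of some quality.
Fb3 to Fbb4 spans 11 semitones — one semitone narrower than the perfect octave (12) — giving a diminished octave.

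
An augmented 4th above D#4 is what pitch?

G##4

Counting four letter names up from D lands on G.
Moving 6 semitones up from D#4 (the size of an augmented fourth) reaches G##4.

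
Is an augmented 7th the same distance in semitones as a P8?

Yes

An augmented seventh = 12 semitones = a perfect octave; enharmonically equal.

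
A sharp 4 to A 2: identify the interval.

augmented fifteenth

Descending from A#4 to A2 is the same interval as ascending A2 to A#4.
A to A is the same letter name, plus 2 octaves — that makes it a fifteenth of some quality.
A2 to A#4 spans 25 semitones — one semitone wider than the perfect fifteenth (24) — giving an augmented fifteenth.
(Equivalently, a compound augmented octave: an augmented octave plus an octave.)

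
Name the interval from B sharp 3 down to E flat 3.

Descending from B#3 to Eb3 is the same interval as ascending Eb3 to B#3.
E to B spans five letter names (E-F-G-A-B), so the interval is some kind of fifth.
A perfect fifth would be 7 semitones; Eb3 to B#3 is 9, two semitones wider, so the interval is doubly augmented.

doubly augmented fifth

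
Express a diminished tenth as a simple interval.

Take out an octave (7 from the number): 10 − 7 = 3.
That makes a diminished tenth a compound diminished third — an octave plus a diminished third.

d3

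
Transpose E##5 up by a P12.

B##6

Five letters up from E (plus an octave) reaches B.
A perfect twelfth spans 19 semitones, so from E##5 the target pitch is B##6.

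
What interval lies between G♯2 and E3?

G to E spans six letter names (G-A-B-C-D-E) — that makes it a sixth of some quality.
G#2 to E3 is 8 semitones, a half step short of the major sixth (9), so this is minor.

minor 6th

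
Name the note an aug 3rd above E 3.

Three letter names up from E: G.
An augmented third spans 5 semitones, so from E3 the target pitch is G##3.

G-double-sharp 3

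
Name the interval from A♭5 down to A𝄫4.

Descending from Ab5 to Abb4 is the same interval as ascending Abb4 to Ab5.
A to A is the same letter name, plus an octave — that makes it an octave of some quality.
The perfect octave is 12 semitones; here we have 13, one semitone wider: augmented.

augmented octave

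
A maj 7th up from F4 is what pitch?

E5

Counting seven letter names up from F lands on E.
A major seventh spans 11 semitones, so from F4 the target pitch is E5.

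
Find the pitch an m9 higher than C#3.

D4

Two letters up from C (plus an octave) reaches D.
A minor ninth is 13 semitones; 13 semitones up from C#3 gives D4.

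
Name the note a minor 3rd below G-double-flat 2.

E-double-flat 2

Counting three letter names down from G lands on E.
A minor third is 3 semitones; 3 semitones down from Gbb2 gives Ebb2.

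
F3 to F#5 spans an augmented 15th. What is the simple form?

A8

Take out an octave (7 from the number): 15 − 7 = 8.
That makes an augmented fifteenth a compound augmented octave — an octave plus an augmented octave.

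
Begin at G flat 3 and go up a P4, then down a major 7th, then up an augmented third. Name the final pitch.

Up a perfect fourth from Gb3: Cb4 (5 semitones up).
A major seventh down from Cb4 is Dbb3.
Up an augmented third from Dbb3: F3 (5 semitones up).

F 3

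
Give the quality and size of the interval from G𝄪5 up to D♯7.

G to D spans five letter names (G-A-B-C-D), plus an octave, so the interval is some kind of twelfth.
The perfect twelfth is 19 semitones; here we have 18, one semitone narrower: diminished.
(Equivalently, a compound diminished fifth: a diminished fifth plus an octave.)

diminished 12th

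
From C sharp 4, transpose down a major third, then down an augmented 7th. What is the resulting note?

C#4 down a major third → A3 (4 semitones).
A3 down an augmented seventh → Bbb2 (12 semitones).

B double-flat 2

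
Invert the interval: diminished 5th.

Interval numbers invert to sum to nine: 5 + 4 = 9, so a fifth inverts to a fourth.
The quality also flips — diminished becomes augmented — giving an augmented fourth.

augmented 4th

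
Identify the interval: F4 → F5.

F to F is the same letter name, plus an octave — that makes it an octave of some quality.
F4 to F5 is 12 semitones, matching the perfect octave exactly, so the quality is perfect.

perfect octave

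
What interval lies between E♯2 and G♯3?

E to G spans three letter names (E-F-G), plus an octave: a tenth.
A major tenth would be 16 semitones, but E#2 to G#3 is 15 — one semitone narrower, making it a minor tenth.
(Equivalently, a compound minor third: a minor third plus an octave.)

minor tenth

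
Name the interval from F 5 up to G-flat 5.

F to G spans two letter names (F-G): a second.
At 1 semitone, F5→Gb5 falls one short of a major second: minor.

minor 2nd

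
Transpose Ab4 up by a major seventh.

G5

Counting seven letter names up from A lands on G.
A major seventh spans 11 semitones, so from Ab4 the target pitch is G5.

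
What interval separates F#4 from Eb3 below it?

Descending from F#4 to Eb3 is the same interval as ascending Eb3 to F#4.
E to F spans two letter names (E-F), plus an octave, so the interval is some kind of ninth.
A major ninth would be 14 semitones; Eb3 to F#4 is 15, one semitone wider, so the interval is augmented.
(Equivalently, a compound augmented second: an augmented second plus an octave.)

A9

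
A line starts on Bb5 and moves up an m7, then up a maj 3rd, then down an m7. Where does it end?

D6

Bb5 up a minor seventh → Ab6 (10 semitones).
Ab6 up a major third → C7 (4 semitones).
A minor seventh down from C7 is D6.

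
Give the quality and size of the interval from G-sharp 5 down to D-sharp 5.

Descending from G#5 to D#5 is the same interval as ascending D#5 to G#5.
D to G spans four letter names (D-E-F-G): a fourth.
D#5 to G#5 is 5 semitones, matching the perfect fourth exactly, so the quality is perfect.

perfect fourth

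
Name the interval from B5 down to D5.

major 6th

Descending from B5 to D5 is the same interval as ascending D5 to B5.
D to B spans six letter names (D-E-F-G-A-B) — that makes it a sixth of some quality.
The major sixth spans 9 semitones, and D5 to B5 is exactly 9 semitones — so this is a major sixth.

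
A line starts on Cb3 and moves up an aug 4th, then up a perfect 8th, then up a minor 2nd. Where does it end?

Gb4

Cb3 up an augmented fourth → F3 (6 semitones).
Up a perfect octave from F3: F4 (12 semitones up).
Up a minor second from F4: Gb4 (1 semitone up).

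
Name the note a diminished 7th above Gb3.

Fbb4

The seventh takes the letter from G up to F.
Moving 9 semitones up from Gb3 (the size of a diminished seventh) reaches Fbb4.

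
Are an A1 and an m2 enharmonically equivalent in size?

An augmented unison spans 1 semitone, and a minor second also spans 1 semitone — they're enharmonic.

Yes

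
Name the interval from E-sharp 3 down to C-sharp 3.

Descending from E#3 to C#3 is the same interval as ascending C#3 to E#3.
C to E spans three letter names (C-D-E), so the interval is some kind of third.
C#3 to E#3 is 4 semitones, matching the major third exactly, so the quality is major.

M3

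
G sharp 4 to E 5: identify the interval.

G to E spans six letter names (G-A-B-C-D-E), so the interval is some kind of sixth.
At 8 semitones, G#4→E5 falls one short of a major sixth: minor.

minor sixth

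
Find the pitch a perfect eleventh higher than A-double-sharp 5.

Four letters up from A (plus an octave) reaches D.
A perfect eleventh spans 17 semitones, so from A##5 the target pitch is D##7.

D-double-sharp 7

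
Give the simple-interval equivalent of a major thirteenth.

Take out an octave (7 from the number): 13 − 7 = 6.
That makes a major thirteenth a compound major sixth — an octave plus a major sixth.

major 6th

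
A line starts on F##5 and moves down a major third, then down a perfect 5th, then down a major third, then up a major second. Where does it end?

F##5 down a major third → D#5 (4 semitones).
Down a perfect fifth from D#5: G#4 (7 semitones down).
A major third down from G#4 is E4.
Up a major second from E4: F#4 (2 semitones up).

F#4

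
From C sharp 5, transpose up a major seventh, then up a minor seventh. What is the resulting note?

Up a major seventh from C#5: B#5 (11 semitones up).
A minor seventh up from B#5 is A#6.

A sharp 6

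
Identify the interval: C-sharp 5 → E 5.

m3

C to E spans three letter names (C-D-E): a third.
C#5 to E5 is 3 semitones, a half step short of the major third (4), so this is minor.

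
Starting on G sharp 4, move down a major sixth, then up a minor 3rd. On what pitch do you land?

A major sixth down from G#4 is B3.
Up a minor third from B3: D4 (3 semitones up).

D 4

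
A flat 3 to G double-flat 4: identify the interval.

A to G spans seven letter names (A-B-C-D-E-F-G): a seventh.
The major seventh is 11 semitones; here we have 9, two semitones narrower: diminished.

d7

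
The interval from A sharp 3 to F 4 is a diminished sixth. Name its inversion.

augmented 3rd

The rule of nine gives the new number: 9 − 6 = 3, so a sixth becomes a third.
Quality inverts too: diminished becomes augmented. That makes the inversion an augmented third.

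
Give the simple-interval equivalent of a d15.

Take out an octave (7 from the number): 15 − 7 = 8.
That makes a diminished fifteenth a compound diminished octave — an octave plus a diminished octave.

diminished octave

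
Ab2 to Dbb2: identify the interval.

Descending from Ab2 to Dbb2 is the same interval as ascending Dbb2 to Ab2.
D to A spans five letter names (D-E-F-G-A), so the interval is some kind of fifth.
A perfect fifth would be 7 semitones; Dbb2 to Ab2 is 8, one semitone wider, so the interval is augmented.

augmented fifth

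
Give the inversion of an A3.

Interval numbers invert to sum to nine: 3 + 6 = 9, so a third inverts to a sixth.
Quality inverts too: augmented becomes diminished. That makes the inversion a diminished sixth.

diminished 6th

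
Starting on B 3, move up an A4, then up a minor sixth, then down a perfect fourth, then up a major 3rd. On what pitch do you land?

B sharp 4

An augmented fourth up from B3 is E#4.
E#4 up a minor sixth → C#5 (8 semitones).
Down a perfect fourth from C#5: G#4 (5 semitones down).
G#4 up a major third → B#4 (4 semitones).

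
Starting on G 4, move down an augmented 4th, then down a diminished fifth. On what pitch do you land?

G 3

Down an augmented fourth from G4: Db4 (6 semitones down).
Db4 down a diminished fifth → G3 (6 semitones).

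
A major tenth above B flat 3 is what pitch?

D 5

Counting three letter names plus an octave up from B lands on D.
A major tenth is 16 semitones; 16 semitones up from Bb3 gives D5.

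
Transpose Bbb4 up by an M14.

Ab6

Seven letters up from B (plus an octave) reaches A.
A major fourteenth spans 23 semitones, so from Bbb4 the target pitch is Ab6.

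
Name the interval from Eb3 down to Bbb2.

Descending from Eb3 to Bbb2 is the same interval as ascending Bbb2 to Eb3.
B to E spans four letter names (B-C-D-E), so the interval is some kind of fourth.
The perfect fourth is 5 semitones; here we have 6, one semitone wider: augmented.

augmented fourth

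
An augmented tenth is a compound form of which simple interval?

Take out an octave (7 from the number): 10 − 7 = 3.
Quality carries through unchanged, so the simple form is an augmented third.

augmented third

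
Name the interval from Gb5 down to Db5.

Descending from Gb5 to Db5 is the same interval as ascending Db5 to Gb5.
D to G spans four letter names (D-E-F-G), so the interval is some kind of fourth.
The perfect fourth spans 5 semitones, and Db5 to Gb5 is exactly 5 semitones — so this is a perfect fourth.

P4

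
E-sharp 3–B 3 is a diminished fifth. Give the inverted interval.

The rule of nine gives the new number: 9 − 5 = 4, so a fifth becomes a fourth.
The quality also flips — diminished becomes augmented — giving an augmented fourth.

augmented fourth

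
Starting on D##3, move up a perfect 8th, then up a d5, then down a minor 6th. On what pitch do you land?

C##4

A perfect octave up from D##3 is D##4.
A diminished fifth up from D##4 is A#4.
A minor sixth down from A#4 is C##4.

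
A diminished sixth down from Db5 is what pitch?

The sixth takes the letter from D down to F.
Moving 7 semitones down from Db5 (the size of a diminished sixth) reaches F#4.

F#4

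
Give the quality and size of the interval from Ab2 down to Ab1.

P8

Descending from Ab2 to Ab1 is the same interval as ascending Ab1 to Ab2.
A to A is the same letter name, plus an octave, so the interval is some kind of octave.
The perfect octave spans 12 semitones, and Ab1 to Ab2 is exactly 12 semitones — so this is a perfect octave.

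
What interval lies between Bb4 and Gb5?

B to G spans six letter names (B-C-D-E-F-G): a sixth.
Bb4 to Gb5 is 8 semitones, a half step short of the major sixth (9), so this is minor.

minor 6th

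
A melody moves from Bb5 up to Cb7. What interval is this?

B to C spans two letter names (B-C), plus an octave: a ninth.
Bb5 to Cb7 is 13 semitones, a half step short of the major ninth (14), so this is minor.
(Equivalently, a compound minor second: a minor second plus an octave.)

minor 9th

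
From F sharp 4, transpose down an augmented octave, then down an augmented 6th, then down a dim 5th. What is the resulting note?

D flat 2

Down an augmented octave from F#4: F3 (13 semitones down).
F3 down an augmented sixth → Abb2 (10 semitones).
Abb2 down a diminished fifth → Db2 (6 semitones).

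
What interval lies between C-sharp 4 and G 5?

diminished twelfth

C to G spans five letter names (C-D-E-F-G), plus an octave: a twelfth.
A perfect twelfth would be 19 semitones; C#4 to G5 is 18, one semitone narrower, so the interval is diminished.
(Equivalently, a compound diminished fifth: a diminished fifth plus an octave.)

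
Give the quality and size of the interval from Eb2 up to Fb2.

m2

E to F spans two letter names (E-F): a second.
At 1 semitone, Eb2→Fb2 falls one short of a major second: minor.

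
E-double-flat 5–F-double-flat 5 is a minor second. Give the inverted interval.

M7

Inverted interval numbers add to nine, so a second pairs with a seventh (2 + 7 = 9).
Quality inverts too: minor becomes major. That makes the inversion a major seventh.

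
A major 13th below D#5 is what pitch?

F#3

Counting six letter names plus an octave down from D lands on F.
Moving 21 semitones down from D#5 (the size of a major thirteenth) reaches F#3.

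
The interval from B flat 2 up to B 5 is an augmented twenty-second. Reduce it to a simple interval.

Subtracting seven from the interval number removes an octave: 22 − 14 = 8.
So an augmented twenty-second is 2 octaves plus an augmented octave. The quality is unchanged.

A8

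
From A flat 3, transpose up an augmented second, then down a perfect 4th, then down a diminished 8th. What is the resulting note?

Ab3 up an augmented second → B3 (3 semitones).
B3 down a perfect fourth → F#3 (5 semitones).
A diminished octave down from F#3 is F##2.

F double-sharp 2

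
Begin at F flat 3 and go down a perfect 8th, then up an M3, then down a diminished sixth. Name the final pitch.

C sharp 2

Fb3 down a perfect octave → Fb2 (12 semitones).
Fb2 up a major third → Ab2 (4 semitones).
Ab2 down a diminished sixth → C#2 (7 semitones).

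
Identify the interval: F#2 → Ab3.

diminished tenth

F to A spans three letter names (F-G-A), plus an octave, so the interval is some kind of tenth.
A major tenth would be 16 semitones; F#2 to Ab3 is 14, two semitones narrower, so the interval is diminished.
(Equivalently, a compound diminished third: a diminished third plus an octave.)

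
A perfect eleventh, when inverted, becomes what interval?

perfect 5th

First reduce the compound perfect eleventh to its simple form, a perfect fourth.
Interval numbers invert to sum to nine: 4 + 5 = 9, so a fourth inverts to a fifth.
And perfect stays perfect under inversion, so we get a perfect fifth.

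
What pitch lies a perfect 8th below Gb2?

Gb1

An octave keeps the letter name G, an octave down from G.
A perfect octave is 12 semitones; 12 semitones down from Gb2 gives Gb1.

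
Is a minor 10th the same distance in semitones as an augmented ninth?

Yes

Both span 15 semitones: a minor tenth and an augmented ninth are the same chromatic distance.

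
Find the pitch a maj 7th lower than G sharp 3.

A 2

Counting seven letter names down from G lands on A.
A major seventh is 11 semitones; 11 semitones down from G#3 gives A2.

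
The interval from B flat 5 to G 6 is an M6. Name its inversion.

minor 3rd

Interval numbers invert to sum to nine: 6 + 3 = 9, so a sixth inverts to a third.
And major becomes minor under inversion, so we get a minor third.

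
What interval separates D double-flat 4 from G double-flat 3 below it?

perfect fifth

Descending from Dbb4 to Gbb3 is the same interval as ascending Gbb3 to Dbb4.
G to D spans five letter names (G-A-B-C-D), so the interval is some kind of fifth.
Counting semitones, Gbb3→Dbb4 is 7, which is the perfect fifth.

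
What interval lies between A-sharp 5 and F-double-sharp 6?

major sixth

A to F spans six letter names (A-B-C-D-E-F): a sixth.
The major sixth spans 9 semitones, and A#5 to F##6 is exactly 9 semitones — so this is a major sixth.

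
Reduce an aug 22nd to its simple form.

A8

Each octave removed subtracts seven from the number: 22 − 14 = 8.
Quality carries through unchanged, so the simple form is an augmented octave.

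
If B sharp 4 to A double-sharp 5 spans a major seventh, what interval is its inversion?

The rule of nine gives the new number: 9 − 7 = 2, so a seventh becomes a second.
Quality inverts too: major becomes minor. That makes the inversion a minor second.

m2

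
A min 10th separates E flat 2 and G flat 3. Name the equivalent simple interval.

Take out an octave (7 from the number): 10 − 7 = 3.
Quality carries through unchanged, so the simple form is a minor third.

minor third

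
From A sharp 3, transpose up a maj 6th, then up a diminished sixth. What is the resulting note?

D 5

A major sixth up from A#3 is F##4.
F##4 up a diminished sixth → D5 (7 semitones).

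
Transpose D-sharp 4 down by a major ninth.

Counting two letter names plus an octave down from D lands on C.
Moving 14 semitones down from D#4 (the size of a major ninth) reaches C#3.

C-sharp 3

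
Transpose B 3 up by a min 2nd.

Counting two letter names up from B lands on C.
Moving 1 semitone up from B3 (the size of a minor second) reaches C4.

C 4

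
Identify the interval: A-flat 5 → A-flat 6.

A to A is the same letter name, plus an octave: an octave.
The perfect octave spans 12 semitones, and Ab5 to Ab6 is exactly 12 semitones — so this is a perfect octave.

perfect octave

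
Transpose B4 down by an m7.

C#4

Seven letter names down from B: C.
Moving 10 semitones down from B4 (the size of a minor seventh) reaches C#4.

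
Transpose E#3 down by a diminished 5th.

A##2

Five letter names down from E: A.
Moving 6 semitones down from E#3 (the size of a diminished fifth) reaches A##2.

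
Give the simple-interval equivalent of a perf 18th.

Take out 2 octaves (14 from the number): 18 − 14 = 4.
So a perfect eighteenth is 2 octaves plus a perfect fourth. The quality is unchanged.

perfect fourth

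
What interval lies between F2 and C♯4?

F to C spans five letter names (F-G-A-B-C), plus an octave: a twelfth.
A perfect twelfth would be 19 semitones; F2 to C#4 is 20, one semitone wider, so the interval is augmented.
(Equivalently, a compound augmented fifth: an augmented fifth plus an octave.)

A12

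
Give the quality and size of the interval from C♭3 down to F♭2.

perfect 5th

Descending from Cb3 to Fb2 is the same interval as ascending Fb2 to Cb3.
F to C spans five letter names (F-G-A-B-C) — that makes it a fifth of some quality.
Counting semitones, Fb2→Cb3 is 7, which is the perfect fifth.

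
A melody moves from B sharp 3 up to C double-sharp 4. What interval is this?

B to C spans two letter names (B-C) — that makes it a second of some quality.
The major second spans 2 semitones, and B#3 to C##4 is exactly 2 semitones — so this is a major second.

major 2nd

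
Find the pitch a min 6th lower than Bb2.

D2

The sixth takes the letter from B down to D.
A minor sixth spans 8 semitones, so from Bb2 the target pitch is D2.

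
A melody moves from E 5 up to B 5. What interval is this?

E to B spans five letter names (E-F-G-A-B) — that makes it a fifth of some quality.
The perfect fifth spans 7 semitones, and E5 to B5 is exactly 7 semitones — so this is a perfect fifth.

perfect fifth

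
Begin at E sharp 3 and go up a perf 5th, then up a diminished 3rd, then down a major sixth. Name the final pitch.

E#3 up a perfect fifth → B#3 (7 semitones).
B#3 up a diminished third → D4 (2 semitones).
D4 down a major sixth → F3 (9 semitones).

F 3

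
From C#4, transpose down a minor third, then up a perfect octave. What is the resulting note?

C#4 down a minor third → A#3 (3 semitones).
A#3 up a perfect octave → A#4 (12 semitones).

A#4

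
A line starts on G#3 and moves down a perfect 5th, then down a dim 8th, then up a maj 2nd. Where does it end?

A perfect fifth down from G#3 is C#3.
C#3 down a diminished octave → C##2 (11 semitones).
C##2 up a major second → D##2 (2 semitones).

D##2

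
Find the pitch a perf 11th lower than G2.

D1

Counting four letter names plus an octave down from G lands on D.
A perfect eleventh is 17 semitones; 17 semitones down from G2 gives D1.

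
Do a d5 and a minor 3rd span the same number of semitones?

No

A diminished fifth is 6 semitones but a minor third is 3 semitones — different sizes.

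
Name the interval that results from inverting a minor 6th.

Inverted interval numbers add to nine, so a sixth pairs with a third (6 + 3 = 9).
Quality inverts too: minor becomes major. That makes the inversion a major third.

major third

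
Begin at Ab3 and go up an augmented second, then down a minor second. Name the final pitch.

A#3

An augmented second up from Ab3 is B3.
Down a minor second from B3: A#3 (1 semitone down).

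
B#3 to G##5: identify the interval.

B to G spans six letter names (B-C-D-E-F-G), plus an octave — that makes it a thirteenth of some quality.
The major thirteenth spans 21 semitones, and B#3 to G##5 is exactly 21 semitones — so this is a major thirteenth.
(Equivalently, a compound major sixth: a major sixth plus an octave.)

M13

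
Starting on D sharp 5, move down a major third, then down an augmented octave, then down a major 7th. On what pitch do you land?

Down a major third from D#5: B4 (4 semitones down).
B4 down an augmented octave → Bb3 (13 semitones).
Down a major seventh from Bb3: Cb3 (11 semitones down).

C flat 3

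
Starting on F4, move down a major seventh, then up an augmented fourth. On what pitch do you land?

F4 down a major seventh → Gb3 (11 semitones).
Up an augmented fourth from Gb3: C4 (6 semitones up).

C4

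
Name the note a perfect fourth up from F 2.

Four letter names up from F: B.
A perfect fourth is 5 semitones; 5 semitones up from F2 gives Bb2.

B flat 2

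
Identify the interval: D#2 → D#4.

D to D is the same letter name, plus 2 octaves: a fifteenth.
D#2 to D#4 is 24 semitones, matching the perfect fifteenth exactly, so the quality is perfect.
(Equivalently, a compound perfect octave: a perfect octave plus an octave.)

P15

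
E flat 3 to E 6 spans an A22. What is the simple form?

A8

Subtracting seven from the interval number removes an octave: 22 − 14 = 8.
Quality carries through unchanged, so the simple form is an augmented octave.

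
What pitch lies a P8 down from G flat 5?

G flat 4

For an octave the letter name doesn't change: still G, an octave down.
Moving 12 semitones down from Gb5 (the size of a perfect octave) reaches Gb4.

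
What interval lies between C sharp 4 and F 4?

diminished fourth

C to F spans four letter names (C-D-E-F): a fourth.
A perfect fourth would be 5 semitones; C#4 to F4 is 4, one semitone narrower, so the interval is diminished.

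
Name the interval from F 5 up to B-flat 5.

P4

F to B spans four letter names (F-G-A-B) — that makes it a fourth of some quality.
F5 to Bb5 is 5 semitones, matching the perfect fourth exactly, so the quality is perfect.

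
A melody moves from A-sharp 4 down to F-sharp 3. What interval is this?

Descending from A#4 to F#3 is the same interval as ascending F#3 to A#4.
F to A spans three letter names (F-G-A), plus an octave — that makes it a tenth of some quality.
Counting semitones, F#3→A#4 is 16, which is the major tenth.
(Equivalently, a compound major third: a major third plus an octave.)

major 10th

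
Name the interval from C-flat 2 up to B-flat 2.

M7

C to B spans seven letter names (C-D-E-F-G-A-B), so the interval is some kind of seventh.
Counting semitones, Cb2→Bb2 is 11, which is the major seventh.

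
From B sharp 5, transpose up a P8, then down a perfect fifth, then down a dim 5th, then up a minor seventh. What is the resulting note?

Up a perfect octave from B#5: B#6 (12 semitones up).
Down a perfect fifth from B#6: E#6 (7 semitones down).
Down a diminished fifth from E#6: A##5 (6 semitones down).
A##5 up a minor seventh → G##6 (10 semitones).

G double-sharp 6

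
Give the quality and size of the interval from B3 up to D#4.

major third

B to D spans three letter names (B-C-D), so the interval is some kind of third.
Counting semitones, B3→D#4 is 4, which is the major third.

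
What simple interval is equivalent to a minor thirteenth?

minor sixth

Each octave removed subtracts seven from the number: 13 − 7 = 6.
Quality carries through unchanged, so the simple form is a minor sixth.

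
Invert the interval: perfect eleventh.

First reduce the compound perfect eleventh to its simple form, a perfect fourth.
The rule of nine gives the new number: 9 − 4 = 5, so a fourth becomes a fifth.
Quality inverts too: perfect stays perfect. That makes the inversion a perfect fifth.

perfect fifth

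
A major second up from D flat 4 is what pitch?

E flat 4

Counting two letter names up from D lands on E.
A major second is 2 semitones; 2 semitones up from Db4 gives Eb4.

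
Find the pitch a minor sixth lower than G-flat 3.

The sixth takes the letter from G down to B.
Moving 8 semitones down from Gb3 (the size of a minor sixth) reaches Bb2.

B-flat 2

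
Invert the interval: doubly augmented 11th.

First reduce the compound doubly augmented eleventh to its simple form, a doubly augmented fourth.
Interval numbers invert to sum to nine: 4 + 5 = 9, so a fourth inverts to a fifth.
The quality also flips — doubly augmented becomes doubly diminished — giving a doubly diminished fifth.

doubly diminished 5th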